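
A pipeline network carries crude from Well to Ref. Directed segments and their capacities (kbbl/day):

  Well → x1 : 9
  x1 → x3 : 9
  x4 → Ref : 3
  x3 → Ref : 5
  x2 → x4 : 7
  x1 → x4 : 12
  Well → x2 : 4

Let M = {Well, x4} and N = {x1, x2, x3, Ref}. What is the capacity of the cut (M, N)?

16

Edges leaving {Well, x4}: Well→x1 (9), Well→x2 (4), x4→Ref (3).
Cut capacity = 9 + 4 + 3 = 16.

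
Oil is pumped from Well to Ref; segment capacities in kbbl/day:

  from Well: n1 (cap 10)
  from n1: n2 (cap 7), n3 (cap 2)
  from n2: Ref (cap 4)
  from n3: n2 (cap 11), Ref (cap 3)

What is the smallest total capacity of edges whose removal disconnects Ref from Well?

6

Augment Well→n1→n2→Ref: bottleneck 4, flow now 4.
Augment Well→n1→n3→Ref: bottleneck 2, flow now 6.
No augmenting path remains; maximum flow = 6.
By max-flow min-cut, the minimum cut capacity equals the max flow.
In the residual graph, reachable from Well: {Well, n1, n2}.
Min-cut edges: n1→n3 (2), n2→Ref (4); capacity 2 + 4 = 6.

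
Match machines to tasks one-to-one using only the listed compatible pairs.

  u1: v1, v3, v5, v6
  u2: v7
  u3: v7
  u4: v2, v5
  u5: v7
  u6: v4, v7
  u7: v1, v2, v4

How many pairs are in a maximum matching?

5

Unit-capacity flow: source→left, listed edges, right→sink; max matching = max flow.
Augmenting path u1→v1 (+1); matched 1.
Augmenting path u2→v7 (+1); matched 2.
Augmenting path u4→v2 (+1); matched 3.
Augmenting path u6→v4 (+1); matched 4.
Augmenting path u7→v1→u1→v3 (+1); matched 5.
No augmenting path remains; maximum matching = 5.
König certificate: {u1, u4, u6, u7, v7} is a vertex cover of size 5 (every listed pair touches it), so no matching can be larger.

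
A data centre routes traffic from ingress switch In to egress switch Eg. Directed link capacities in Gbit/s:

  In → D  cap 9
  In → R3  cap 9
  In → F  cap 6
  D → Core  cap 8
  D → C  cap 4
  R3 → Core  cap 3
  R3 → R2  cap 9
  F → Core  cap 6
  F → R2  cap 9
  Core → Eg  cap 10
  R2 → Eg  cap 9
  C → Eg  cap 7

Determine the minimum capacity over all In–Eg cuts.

Augment In→D→Core→Eg: bottleneck 8, flow now 8.
Augment In→D→C→Eg: bottleneck 1, flow now 9.
Augment In→R3→Core→Eg: bottleneck 2, flow now 11.
Augment In→R3→R2→Eg: bottleneck 7, flow now 18.
Augment In→F→R2→Eg: bottleneck 2, flow now 20.
Augment In→F→Core→D→C→Eg: bottleneck 3, flow now 23. (uses reverse residual edge)
No augmenting path remains; maximum flow = 23.
By max-flow min-cut, the minimum cut capacity equals the max flow.
In the residual graph, reachable from In: {In, D, R3, F, Core, R2}.
Min-cut edges: D→C (4), Core→Eg (10), R2→Eg (9); capacity 4 + 10 + 9 = 23.

23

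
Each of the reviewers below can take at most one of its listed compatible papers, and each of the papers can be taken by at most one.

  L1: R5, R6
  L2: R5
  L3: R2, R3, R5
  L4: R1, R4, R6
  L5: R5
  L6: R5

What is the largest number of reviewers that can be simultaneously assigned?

Unit-capacity flow: source→left, listed edges, right→sink; max matching = max flow.
Augmenting path L1→R5 (+1); matched 1.
Augmenting path L3→R2 (+1); matched 2.
Augmenting path L4→R1 (+1); matched 3.
Augmenting path L2→R5→L1→R6 (+1); matched 4.
No augmenting path remains; maximum matching = 4.
König certificate: {L1, L3, L4, R5} is a vertex cover of size 4 (every listed pair touches it), so no matching can be larger.

4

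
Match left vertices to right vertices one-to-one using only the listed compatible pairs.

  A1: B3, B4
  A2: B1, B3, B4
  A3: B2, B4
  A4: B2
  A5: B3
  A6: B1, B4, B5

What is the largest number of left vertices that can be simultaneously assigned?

5

Unit-capacity flow: source→left, listed edges, right→sink; max matching = max flow.
Augmenting path A1→B3 (+1); matched 1.
Augmenting path A2→B1 (+1); matched 2.
Augmenting path A3→B2 (+1); matched 3.
Augmenting path A6→B4 (+1); matched 4.
Augmenting path A4→B2→A3→B4→A6→B5 (+1); matched 5.
No augmenting path remains; maximum matching = 5.
König certificate: {A2, A6, B2, B3, B4} is a vertex cover of size 5 (every listed pair touches it), so no matching can be larger.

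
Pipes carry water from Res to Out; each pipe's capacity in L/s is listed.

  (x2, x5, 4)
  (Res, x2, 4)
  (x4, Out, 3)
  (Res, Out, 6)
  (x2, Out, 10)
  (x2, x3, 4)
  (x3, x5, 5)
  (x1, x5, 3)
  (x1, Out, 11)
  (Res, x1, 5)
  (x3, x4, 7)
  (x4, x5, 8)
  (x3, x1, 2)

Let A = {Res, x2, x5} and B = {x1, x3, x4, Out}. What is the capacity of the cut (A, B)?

Edges leaving {Res, x2, x5}: Res→x1 (5), Res→Out (6), x2→x3 (4), x2→Out (10).
Cut capacity = 5 + 6 + 4 + 10 = 25.

25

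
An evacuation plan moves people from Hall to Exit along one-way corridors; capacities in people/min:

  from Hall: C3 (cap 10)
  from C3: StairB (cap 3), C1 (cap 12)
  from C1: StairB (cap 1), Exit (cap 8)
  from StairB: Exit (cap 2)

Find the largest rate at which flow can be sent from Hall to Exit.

10

Augment Hall→C3→C1→Exit: bottleneck 8, flow now 8.
Augment Hall→C3→StairB→Exit: bottleneck 2, flow now 10.
No augmenting path remains; maximum flow = 10.
In the residual graph, reachable from Hall: {Hall}.
Min-cut edges: Hall→C3 (10); capacity 10 = 10.
This cut is saturated, so no flow can exceed 10.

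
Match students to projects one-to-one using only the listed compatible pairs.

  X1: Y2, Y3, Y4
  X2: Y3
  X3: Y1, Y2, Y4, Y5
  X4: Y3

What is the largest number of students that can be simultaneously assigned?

Unit-capacity flow: source→left, listed edges, right→sink; max matching = max flow.
Augmenting path X1→Y2 (+1); matched 1.
Augmenting path X2→Y3 (+1); matched 2.
Augmenting path X3→Y1 (+1); matched 3.
No augmenting path remains; maximum matching = 3.
König certificate: {X1, X3, Y3} is a vertex cover of size 3 (every listed pair touches it), so no matching can be larger.

3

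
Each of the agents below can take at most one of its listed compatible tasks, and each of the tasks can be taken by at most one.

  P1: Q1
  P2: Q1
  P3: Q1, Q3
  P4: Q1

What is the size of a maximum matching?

2

Unit-capacity flow: source→left, listed edges, right→sink; max matching = max flow.
Augmenting path P1→Q1 (+1); matched 1.
Augmenting path P3→Q3 (+1); matched 2.
No augmenting path remains; maximum matching = 2.
König certificate: {P3, Q1} is a vertex cover of size 2 (every listed pair touches it), so no matching can be larger.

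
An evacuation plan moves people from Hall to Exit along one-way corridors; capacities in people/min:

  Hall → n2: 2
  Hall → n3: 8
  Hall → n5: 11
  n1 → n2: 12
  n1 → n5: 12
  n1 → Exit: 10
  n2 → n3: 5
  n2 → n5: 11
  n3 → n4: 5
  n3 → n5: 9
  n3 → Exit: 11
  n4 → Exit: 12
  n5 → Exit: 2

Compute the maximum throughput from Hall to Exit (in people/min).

12

Augment Hall→n3→Exit: bottleneck 8, flow now 8.
Augment Hall→n5→Exit: bottleneck 2, flow now 10.
Augment Hall→n2→n3→Exit: bottleneck 2, flow now 12.
No augmenting path remains; maximum flow = 12.
In the residual graph, reachable from Hall: {Hall, n5}.
Min-cut edges: Hall→n2 (2), Hall→n3 (8), n5→Exit (2); capacity 2 + 8 + 2 = 12.
This cut is saturated, so no flow can exceed 12.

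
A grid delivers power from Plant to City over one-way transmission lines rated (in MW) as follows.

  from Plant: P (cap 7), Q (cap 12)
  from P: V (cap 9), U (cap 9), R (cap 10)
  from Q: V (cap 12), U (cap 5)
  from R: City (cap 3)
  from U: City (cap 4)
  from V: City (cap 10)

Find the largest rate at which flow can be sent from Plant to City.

17

Augment Plant→P→R→City: bottleneck 3, flow now 3.
Augment Plant→P→U→City: bottleneck 4, flow now 7.
Augment Plant→Q→V→City: bottleneck 10, flow now 17.
No augmenting path remains; maximum flow = 17.
In the residual graph, reachable from Plant: {Plant, P, Q, R, U, V}.
Min-cut edges: R→City (3), U→City (4), V→City (10); capacity 3 + 4 + 10 = 17.
This cut is saturated, so no flow can exceed 17.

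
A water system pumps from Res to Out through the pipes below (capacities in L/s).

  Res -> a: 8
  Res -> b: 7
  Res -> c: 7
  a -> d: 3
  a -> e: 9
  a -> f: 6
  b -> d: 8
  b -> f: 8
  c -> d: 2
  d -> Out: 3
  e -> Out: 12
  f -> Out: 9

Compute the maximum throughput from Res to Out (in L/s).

Augment Res→a→d→Out: bottleneck 3, flow now 3.
Augment Res→a→e→Out: bottleneck 5, flow now 8.
Augment Res→b→f→Out: bottleneck 7, flow now 15.
Augment Res→c→d→a→e→Out: bottleneck 2, flow now 17. (uses reverse residual edge)
No augmenting path remains; maximum flow = 17.
In the residual graph, reachable from Res: {Res, c}.
Min-cut edges: Res→a (8), Res→b (7), c→d (2); capacity 8 + 7 + 2 = 17.
This cut is saturated, so no flow can exceed 17.

17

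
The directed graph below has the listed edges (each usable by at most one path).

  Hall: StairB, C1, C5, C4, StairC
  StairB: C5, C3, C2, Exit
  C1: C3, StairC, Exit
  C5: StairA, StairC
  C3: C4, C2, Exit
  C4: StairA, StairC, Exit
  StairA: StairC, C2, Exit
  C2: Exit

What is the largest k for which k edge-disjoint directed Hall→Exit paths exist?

4

Assign every edge capacity 1; by Menger, the answer equals the max flow.
Path Hall→StairB→Exit (+1); total 1.
Path Hall→C1→Exit (+1); total 2.
Path Hall→C4→Exit (+1); total 3.
Path Hall→C5→StairA→Exit (+1); total 4.
No residual Hall→Exit path; max flow = 4.
Certifying cut of size 4: {Hall→C1, Hall→C4, Hall→C5, Hall→StairB}.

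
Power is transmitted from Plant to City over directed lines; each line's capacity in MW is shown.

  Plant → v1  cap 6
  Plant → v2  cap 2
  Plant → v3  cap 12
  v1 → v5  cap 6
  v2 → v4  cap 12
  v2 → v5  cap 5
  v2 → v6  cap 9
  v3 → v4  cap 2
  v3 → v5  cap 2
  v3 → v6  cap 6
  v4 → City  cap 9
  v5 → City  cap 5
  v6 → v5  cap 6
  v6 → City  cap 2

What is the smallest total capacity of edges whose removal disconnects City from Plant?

11

Augment Plant→v1→v5→City: bottleneck 5, flow now 5.
Augment Plant→v2→v4→City: bottleneck 2, flow now 7.
Augment Plant→v3→v4→City: bottleneck 2, flow now 9.
Augment Plant→v3→v6→City: bottleneck 2, flow now 11.
No augmenting path remains; maximum flow = 11.
By max-flow min-cut, the minimum cut capacity equals the max flow.
In the residual graph, reachable from Plant: {Plant, v1, v3, v5, v6}.
Min-cut edges: Plant→v2 (2), v3→v4 (2), v5→City (5), v6→City (2); capacity 2 + 2 + 5 + 2 = 11.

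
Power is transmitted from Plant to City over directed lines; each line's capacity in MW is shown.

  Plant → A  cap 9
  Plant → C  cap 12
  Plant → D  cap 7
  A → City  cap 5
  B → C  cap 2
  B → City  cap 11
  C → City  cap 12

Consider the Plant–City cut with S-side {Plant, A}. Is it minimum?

No — its capacity is 24, but the minimum cut has capacity 17.

Given cut capacity: 12 + 7 + 5 = 24.
Augment Plant→A→City: bottleneck 5, flow now 5.
Augment Plant→C→City: bottleneck 12, flow now 17.
No augmenting path remains; maximum flow = 17.
In the residual graph, reachable from Plant: {Plant, A, D}.
Min-cut edges: Plant→C (12), A→City (5); capacity 12 + 5 = 17.
Cut capacity 24 exceeds the max flow 17, so it is not minimum.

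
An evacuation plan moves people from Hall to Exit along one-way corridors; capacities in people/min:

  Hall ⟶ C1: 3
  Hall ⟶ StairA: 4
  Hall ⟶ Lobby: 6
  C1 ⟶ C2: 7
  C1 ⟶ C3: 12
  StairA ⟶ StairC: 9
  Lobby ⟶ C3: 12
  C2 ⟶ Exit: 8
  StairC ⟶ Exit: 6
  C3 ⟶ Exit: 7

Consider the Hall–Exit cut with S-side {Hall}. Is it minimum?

Given cut capacity: 3 + 4 + 6 = 13.
Augment Hall→C1→C2→Exit: bottleneck 3, flow now 3.
Augment Hall→StairA→StairC→Exit: bottleneck 4, flow now 7.
Augment Hall→Lobby→C3→Exit: bottleneck 6, flow now 13.
No augmenting path remains; maximum flow = 13.
Cut capacity 13 equals the max flow, so it is a minimum cut.

Yes — it is a minimum cut (capacity 13).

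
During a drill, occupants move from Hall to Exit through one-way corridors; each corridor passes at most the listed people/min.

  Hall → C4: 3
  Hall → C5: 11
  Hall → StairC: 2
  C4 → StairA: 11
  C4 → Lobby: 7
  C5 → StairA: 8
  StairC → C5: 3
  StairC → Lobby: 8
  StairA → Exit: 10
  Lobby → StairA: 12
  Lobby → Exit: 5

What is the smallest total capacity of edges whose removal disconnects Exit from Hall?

13

Augment Hall→C4→StairA→Exit: bottleneck 3, flow now 3.
Augment Hall→C5→StairA→Exit: bottleneck 7, flow now 10.
Augment Hall→StairC→Lobby→Exit: bottleneck 2, flow now 12.
Augment Hall→C5→StairA→C4→Lobby→Exit: bottleneck 1, flow now 13. (uses reverse residual edge)
No augmenting path remains; maximum flow = 13.
By max-flow min-cut, the minimum cut capacity equals the max flow.
In the residual graph, reachable from Hall: {Hall, C5}.
Min-cut edges: Hall→C4 (3), Hall→StairC (2), C5→StairA (8); capacity 3 + 2 + 8 = 13.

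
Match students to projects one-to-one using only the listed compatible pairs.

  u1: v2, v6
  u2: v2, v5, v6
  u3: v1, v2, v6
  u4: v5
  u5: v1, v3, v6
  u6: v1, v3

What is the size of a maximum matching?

5

Unit-capacity flow: source→left, listed edges, right→sink; max matching = max flow.
Augmenting path u1→v2 (+1); matched 1.
Augmenting path u2→v5 (+1); matched 2.
Augmenting path u3→v1 (+1); matched 3.
Augmenting path u5→v3 (+1); matched 4.
Augmenting path u4→v5→u2→v6 (+1); matched 5.
No augmenting path remains; maximum matching = 5.
König certificate: {v1, v2, v3, v5, v6} is a vertex cover of size 5 (every listed pair touches it), so no matching can be larger.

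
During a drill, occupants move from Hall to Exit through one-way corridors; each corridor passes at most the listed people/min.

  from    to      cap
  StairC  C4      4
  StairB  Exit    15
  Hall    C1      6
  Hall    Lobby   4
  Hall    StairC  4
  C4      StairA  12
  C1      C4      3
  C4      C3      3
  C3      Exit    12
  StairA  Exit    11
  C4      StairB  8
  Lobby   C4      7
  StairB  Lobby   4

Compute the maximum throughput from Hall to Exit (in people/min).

11

Augment Hall→StairC→C4→StairB→Exit: bottleneck 4, flow now 4.
Augment Hall→C1→C4→StairB→Exit: bottleneck 3, flow now 7.
Augment Hall→Lobby→C4→StairB→Exit: bottleneck 1, flow now 8.
Augment Hall→Lobby→C4→StairA→Exit: bottleneck 3, flow now 11.
No augmenting path remains; maximum flow = 11.
In the residual graph, reachable from Hall: {Hall, C1}.
Min-cut edges: Hall→StairC (4), Hall→Lobby (4), C1→C4 (3); capacity 4 + 4 + 3 = 11.
This cut is saturated, so no flow can exceed 11.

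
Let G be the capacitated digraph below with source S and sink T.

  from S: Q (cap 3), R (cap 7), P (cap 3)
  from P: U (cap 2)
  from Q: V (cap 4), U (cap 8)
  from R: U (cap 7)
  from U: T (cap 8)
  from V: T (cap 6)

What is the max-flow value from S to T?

Augment S→P→U→T: bottleneck 2, flow now 2.
Augment S→Q→U→T: bottleneck 3, flow now 5.
Augment S→R→U→T: bottleneck 3, flow now 8.
Augment S→R→U→Q→V→T: bottleneck 3, flow now 11. (uses reverse residual edge)
No augmenting path remains; maximum flow = 11.
In the residual graph, reachable from S: {S, P, R, U}.
Min-cut edges: S→Q (3), U→T (8); capacity 3 + 8 = 11.
This cut is saturated, so no flow can exceed 11.

11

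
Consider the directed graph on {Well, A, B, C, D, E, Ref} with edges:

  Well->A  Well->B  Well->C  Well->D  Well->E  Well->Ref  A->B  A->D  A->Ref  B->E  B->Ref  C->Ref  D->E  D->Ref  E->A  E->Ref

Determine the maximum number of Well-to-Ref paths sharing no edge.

6

Assign every edge capacity 1; by Menger, the answer equals the max flow.
Path Well→Ref (+1); total 1.
Path Well→A→Ref (+1); total 2.
Path Well→B→Ref (+1); total 3.
Path Well→C→Ref (+1); total 4.
Path Well→D→Ref (+1); total 5.
Path Well→E→Ref (+1); total 6.
No residual Well→Ref path; max flow = 6.
Certifying cut of size 6: {Well→A, Well→B, Well→C, Well→D, Well→E, Well→Ref}.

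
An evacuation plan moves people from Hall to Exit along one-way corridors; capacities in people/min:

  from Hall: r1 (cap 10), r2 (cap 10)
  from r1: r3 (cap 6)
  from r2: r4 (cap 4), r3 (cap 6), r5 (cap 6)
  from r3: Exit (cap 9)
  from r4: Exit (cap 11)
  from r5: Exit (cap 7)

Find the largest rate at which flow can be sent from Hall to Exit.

16

Augment Hall→r1→r3→Exit: bottleneck 6, flow now 6.
Augment Hall→r2→r3→Exit: bottleneck 3, flow now 9.
Augment Hall→r2→r4→Exit: bottleneck 4, flow now 13.
Augment Hall→r2→r5→Exit: bottleneck 3, flow now 16.
No augmenting path remains; maximum flow = 16.
In the residual graph, reachable from Hall: {Hall, r1}.
Min-cut edges: Hall→r2 (10), r1→r3 (6); capacity 10 + 6 = 16.
This cut is saturated, so no flow can exceed 16.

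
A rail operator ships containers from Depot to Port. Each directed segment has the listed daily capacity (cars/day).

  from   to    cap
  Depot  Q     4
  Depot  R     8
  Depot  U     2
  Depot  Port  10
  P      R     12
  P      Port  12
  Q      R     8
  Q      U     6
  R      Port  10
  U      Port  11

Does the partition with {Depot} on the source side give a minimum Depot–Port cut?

Given cut capacity: 4 + 8 + 2 + 10 = 24.
Augment Depot→Port: bottleneck 10, flow now 10.
Augment Depot→R→Port: bottleneck 8, flow now 18.
Augment Depot→U→Port: bottleneck 2, flow now 20.
Augment Depot→Q→R→Port: bottleneck 2, flow now 22.
Augment Depot→Q→U→Port: bottleneck 2, flow now 24.
No augmenting path remains; maximum flow = 24.
Cut capacity 24 equals the max flow, so it is a minimum cut.

Yes — it is a minimum cut (capacity 24).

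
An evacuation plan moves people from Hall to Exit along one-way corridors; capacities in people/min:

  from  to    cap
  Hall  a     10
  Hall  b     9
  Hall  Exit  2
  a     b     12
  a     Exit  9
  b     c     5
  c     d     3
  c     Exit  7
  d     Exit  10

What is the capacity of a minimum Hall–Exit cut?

16

Augment Hall→Exit: bottleneck 2, flow now 2.
Augment Hall→a→Exit: bottleneck 9, flow now 11.
Augment Hall→b→c→Exit: bottleneck 5, flow now 16.
No augmenting path remains; maximum flow = 16.
By max-flow min-cut, the minimum cut capacity equals the max flow.
In the residual graph, reachable from Hall: {Hall, a, b}.
Min-cut edges: Hall→Exit (2), a→Exit (9), b→c (5); capacity 2 + 9 + 5 = 16.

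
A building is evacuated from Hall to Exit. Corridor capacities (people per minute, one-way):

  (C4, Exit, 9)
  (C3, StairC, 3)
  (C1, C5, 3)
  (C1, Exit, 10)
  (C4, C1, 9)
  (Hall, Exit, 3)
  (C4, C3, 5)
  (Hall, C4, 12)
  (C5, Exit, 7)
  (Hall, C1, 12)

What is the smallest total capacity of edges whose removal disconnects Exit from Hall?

25

Augment Hall→Exit: bottleneck 3, flow now 3.
Augment Hall→C4→Exit: bottleneck 9, flow now 12.
Augment Hall→C1→Exit: bottleneck 10, flow now 22.
Augment Hall→C1→C5→Exit: bottleneck 2, flow now 24.
Augment Hall→C4→C1→C5→Exit: bottleneck 1, flow now 25.
No augmenting path remains; maximum flow = 25.
By max-flow min-cut, the minimum cut capacity equals the max flow.
In the residual graph, reachable from Hall: {Hall, C4, C3, C1, StairC}.
Min-cut edges: Hall→Exit (3), C4→Exit (9), C1→C5 (3), C1→Exit (10); capacity 3 + 9 + 3 + 10 = 25.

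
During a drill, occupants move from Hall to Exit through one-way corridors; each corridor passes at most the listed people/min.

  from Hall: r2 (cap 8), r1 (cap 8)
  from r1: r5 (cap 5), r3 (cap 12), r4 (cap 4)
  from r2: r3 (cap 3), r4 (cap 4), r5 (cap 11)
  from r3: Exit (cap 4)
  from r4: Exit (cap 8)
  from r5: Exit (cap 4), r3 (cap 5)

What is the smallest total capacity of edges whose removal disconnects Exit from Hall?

Augment Hall→r1→r3→Exit: bottleneck 4, flow now 4.
Augment Hall→r1→r4→Exit: bottleneck 4, flow now 8.
Augment Hall→r2→r4→Exit: bottleneck 4, flow now 12.
Augment Hall→r2→r5→Exit: bottleneck 4, flow now 16.
No augmenting path remains; maximum flow = 16.
By max-flow min-cut, the minimum cut capacity equals the max flow.
In the residual graph, reachable from Hall: {Hall}.
Min-cut edges: Hall→r1 (8), Hall→r2 (8); capacity 8 + 8 = 16.

16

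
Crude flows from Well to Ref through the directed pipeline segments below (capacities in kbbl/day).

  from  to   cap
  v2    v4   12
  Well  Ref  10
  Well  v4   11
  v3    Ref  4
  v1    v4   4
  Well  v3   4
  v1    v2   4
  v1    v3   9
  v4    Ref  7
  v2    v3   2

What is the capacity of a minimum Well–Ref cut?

Augment Well→Ref: bottleneck 10, flow now 10.
Augment Well→v3→Ref: bottleneck 4, flow now 14.
Augment Well→v4→Ref: bottleneck 7, flow now 21.
No augmenting path remains; maximum flow = 21.
By max-flow min-cut, the minimum cut capacity equals the max flow.
In the residual graph, reachable from Well: {Well, v4}.
Min-cut edges: Well→v3 (4), Well→Ref (10), v4→Ref (7); capacity 4 + 10 + 7 = 21.

21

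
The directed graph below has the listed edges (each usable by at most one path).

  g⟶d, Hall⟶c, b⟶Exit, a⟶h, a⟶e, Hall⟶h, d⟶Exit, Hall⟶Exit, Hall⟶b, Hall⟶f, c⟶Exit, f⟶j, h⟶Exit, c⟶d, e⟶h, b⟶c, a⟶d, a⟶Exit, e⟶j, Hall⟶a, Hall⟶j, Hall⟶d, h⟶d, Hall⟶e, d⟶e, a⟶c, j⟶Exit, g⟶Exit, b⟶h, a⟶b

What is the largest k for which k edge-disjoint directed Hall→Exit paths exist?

7

Assign every edge capacity 1; by Menger, the answer equals the max flow.
Path Hall→Exit (+1); total 1.
Path Hall→a→Exit (+1); total 2.
Path Hall→b→Exit (+1); total 3.
Path Hall→c→Exit (+1); total 4.
Path Hall→d→Exit (+1); total 5.
Path Hall→h→Exit (+1); total 6.
Path Hall→j→Exit (+1); total 7.
No residual Hall→Exit path; max flow = 7.
Certifying cut of size 7: {Hall→Exit, Hall→a, Hall→b, Hall→c, d→Exit, h→Exit, j→Exit}.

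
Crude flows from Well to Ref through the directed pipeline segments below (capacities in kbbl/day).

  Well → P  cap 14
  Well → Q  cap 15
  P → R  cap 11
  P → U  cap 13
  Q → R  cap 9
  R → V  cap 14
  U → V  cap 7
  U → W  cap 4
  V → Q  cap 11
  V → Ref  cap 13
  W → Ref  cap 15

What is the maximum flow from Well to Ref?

Augment Well→P→R→V→Ref: bottleneck 11, flow now 11.
Augment Well→P→U→V→Ref: bottleneck 2, flow now 13.
Augment Well→P→U→W→Ref: bottleneck 1, flow now 14.
Augment Well→Q→R→P→U→W→Ref: bottleneck 3, flow now 17. (uses reverse residual edge)
No augmenting path remains; maximum flow = 17.
In the residual graph, reachable from Well: {Well, P, Q, R, U, V}.
Min-cut edges: U→W (4), V→Ref (13); capacity 4 + 13 = 17.
This cut is saturated, so no flow can exceed 17.

17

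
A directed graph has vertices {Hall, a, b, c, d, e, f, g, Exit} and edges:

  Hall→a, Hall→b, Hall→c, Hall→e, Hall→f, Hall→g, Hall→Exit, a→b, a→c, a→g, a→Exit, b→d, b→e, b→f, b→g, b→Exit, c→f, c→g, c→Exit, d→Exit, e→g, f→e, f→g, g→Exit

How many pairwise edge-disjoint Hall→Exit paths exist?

5

Assign every edge capacity 1; by Menger, the answer equals the max flow.
Path Hall→Exit (+1); total 1.
Path Hall→a→Exit (+1); total 2.
Path Hall→b→Exit (+1); total 3.
Path Hall→c→Exit (+1); total 4.
Path Hall→g→Exit (+1); total 5.
No residual Hall→Exit path; max flow = 5.
Certifying cut of size 5: {Hall→Exit, Hall→a, Hall→b, Hall→c, g→Exit}.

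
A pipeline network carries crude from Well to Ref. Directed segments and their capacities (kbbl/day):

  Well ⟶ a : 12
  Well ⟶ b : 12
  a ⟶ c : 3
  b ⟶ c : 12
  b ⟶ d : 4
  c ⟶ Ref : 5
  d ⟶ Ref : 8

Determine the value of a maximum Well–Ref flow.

9

Augment Well→a→c→Ref: bottleneck 3, flow now 3.
Augment Well→b→c→Ref: bottleneck 2, flow now 5.
Augment Well→b→d→Ref: bottleneck 4, flow now 9.
No augmenting path remains; maximum flow = 9.
In the residual graph, reachable from Well: {Well, a, b, c}.
Min-cut edges: b→d (4), c→Ref (5); capacity 4 + 5 = 9.
This cut is saturated, so no flow can exceed 9.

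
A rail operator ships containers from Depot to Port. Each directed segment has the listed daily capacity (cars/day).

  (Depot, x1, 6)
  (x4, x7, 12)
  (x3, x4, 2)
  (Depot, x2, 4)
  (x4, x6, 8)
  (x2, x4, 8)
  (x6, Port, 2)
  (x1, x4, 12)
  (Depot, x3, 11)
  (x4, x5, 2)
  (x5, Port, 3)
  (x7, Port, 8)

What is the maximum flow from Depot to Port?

Augment Depot→x1→x4→x5→Port: bottleneck 2, flow now 2.
Augment Depot→x1→x4→x6→Port: bottleneck 2, flow now 4.
Augment Depot→x1→x4→x7→Port: bottleneck 2, flow now 6.
Augment Depot→x2→x4→x7→Port: bottleneck 4, flow now 10.
Augment Depot→x3→x4→x7→Port: bottleneck 2, flow now 12.
No augmenting path remains; maximum flow = 12.
In the residual graph, reachable from Depot: {Depot, x3}.
Min-cut edges: Depot→x1 (6), Depot→x2 (4), x3→x4 (2); capacity 6 + 4 + 2 = 12.
This cut is saturated, so no flow can exceed 12.

12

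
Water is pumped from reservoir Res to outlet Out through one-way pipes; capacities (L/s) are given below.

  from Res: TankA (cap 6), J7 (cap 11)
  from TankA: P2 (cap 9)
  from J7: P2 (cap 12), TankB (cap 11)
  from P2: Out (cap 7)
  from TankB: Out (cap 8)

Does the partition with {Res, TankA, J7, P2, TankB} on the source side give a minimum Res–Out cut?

Given cut capacity: 7 + 8 = 15.
Augment Res→TankA→P2→Out: bottleneck 6, flow now 6.
Augment Res→J7→P2→Out: bottleneck 1, flow now 7.
Augment Res→J7→TankB→Out: bottleneck 8, flow now 15.
No augmenting path remains; maximum flow = 15.
Cut capacity 15 equals the max flow, so it is a minimum cut.

Yes — it is a minimum cut (capacity 15).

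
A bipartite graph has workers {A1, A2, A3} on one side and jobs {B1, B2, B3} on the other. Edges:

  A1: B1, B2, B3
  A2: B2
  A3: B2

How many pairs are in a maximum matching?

2

Unit-capacity flow: source→left, listed edges, right→sink; max matching = max flow.
Augmenting path A1→B1 (+1); matched 1.
Augmenting path A2→B2 (+1); matched 2.
No augmenting path remains; maximum matching = 2.
König certificate: {A1, B2} is a vertex cover of size 2 (every listed pair touches it), so no matching can be larger.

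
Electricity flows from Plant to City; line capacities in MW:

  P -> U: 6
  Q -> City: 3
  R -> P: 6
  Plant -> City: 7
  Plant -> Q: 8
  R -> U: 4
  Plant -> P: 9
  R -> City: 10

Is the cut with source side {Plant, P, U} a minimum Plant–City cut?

Given cut capacity: 8 + 7 = 15.
Augment Plant→City: bottleneck 7, flow now 7.
Augment Plant→Q→City: bottleneck 3, flow now 10.
No augmenting path remains; maximum flow = 10.
In the residual graph, reachable from Plant: {Plant, P, Q, U}.
Min-cut edges: Plant→City (7), Q→City (3); capacity 7 + 3 = 10.
Cut capacity 15 exceeds the max flow 10, so it is not minimum.

No — its capacity is 15, but the minimum cut has capacity 10.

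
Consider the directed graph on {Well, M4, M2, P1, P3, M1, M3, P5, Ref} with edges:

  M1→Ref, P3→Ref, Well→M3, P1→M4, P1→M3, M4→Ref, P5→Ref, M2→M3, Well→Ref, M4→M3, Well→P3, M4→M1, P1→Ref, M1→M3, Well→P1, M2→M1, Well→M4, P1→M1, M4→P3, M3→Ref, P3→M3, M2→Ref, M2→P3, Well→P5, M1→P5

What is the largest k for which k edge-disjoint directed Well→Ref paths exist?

6

Assign every edge capacity 1; by Menger, the answer equals the max flow.
Path Well→Ref (+1); total 1.
Path Well→M4→Ref (+1); total 2.
Path Well→P1→Ref (+1); total 3.
Path Well→P3→Ref (+1); total 4.
Path Well→M3→Ref (+1); total 5.
Path Well→P5→Ref (+1); total 6.
No residual Well→Ref path; max flow = 6.
Certifying cut of size 6: {Well→M3, Well→M4, Well→P1, Well→P3, Well→P5, Well→Ref}.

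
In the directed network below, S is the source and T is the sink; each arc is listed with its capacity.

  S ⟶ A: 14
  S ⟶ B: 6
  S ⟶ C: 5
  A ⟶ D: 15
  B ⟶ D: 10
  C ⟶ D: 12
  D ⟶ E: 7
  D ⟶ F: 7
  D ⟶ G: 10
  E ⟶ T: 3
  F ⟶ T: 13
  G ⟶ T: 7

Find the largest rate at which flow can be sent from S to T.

Augment S→A→D→E→T: bottleneck 3, flow now 3.
Augment S→A→D→F→T: bottleneck 7, flow now 10.
Augment S→A→D→G→T: bottleneck 4, flow now 14.
Augment S→B→D→G→T: bottleneck 3, flow now 17.
No augmenting path remains; maximum flow = 17.
In the residual graph, reachable from S: {S, A, B, C, D, E, G}.
Min-cut edges: D→F (7), E→T (3), G→T (7); capacity 7 + 3 + 7 = 17.
This cut is saturated, so no flow can exceed 17.

17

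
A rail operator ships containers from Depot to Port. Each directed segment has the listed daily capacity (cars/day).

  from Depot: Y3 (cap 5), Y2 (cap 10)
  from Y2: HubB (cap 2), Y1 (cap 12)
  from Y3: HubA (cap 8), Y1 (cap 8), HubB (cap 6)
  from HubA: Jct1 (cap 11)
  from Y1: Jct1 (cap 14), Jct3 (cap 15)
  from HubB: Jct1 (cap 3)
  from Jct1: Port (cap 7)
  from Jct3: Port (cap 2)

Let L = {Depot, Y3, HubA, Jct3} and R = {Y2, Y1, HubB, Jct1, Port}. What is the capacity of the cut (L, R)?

37

Edges leaving {Depot, Y3, HubA, Jct3}: Depot→Y2 (10), Y3→Y1 (8), Y3→HubB (6), HubA→Jct1 (11), Jct3→Port (2).
Cut capacity = 10 + 8 + 6 + 11 + 2 = 37.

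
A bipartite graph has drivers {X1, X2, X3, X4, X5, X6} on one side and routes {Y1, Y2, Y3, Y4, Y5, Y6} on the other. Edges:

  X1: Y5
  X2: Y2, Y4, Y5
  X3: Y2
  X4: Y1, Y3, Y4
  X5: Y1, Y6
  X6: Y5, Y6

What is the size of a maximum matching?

6

Unit-capacity flow: source→left, listed edges, right→sink; max matching = max flow.
Augmenting path X1→Y5 (+1); matched 1.
Augmenting path X2→Y2 (+1); matched 2.
Augmenting path X4→Y1 (+1); matched 3.
Augmenting path X5→Y6 (+1); matched 4.
Augmenting path X3→Y2→X2→Y4 (+1); matched 5.
Augmenting path X6→Y6→X5→Y1→X4→Y3 (+1); matched 6.
No augmenting path remains; maximum matching = 6.
König certificate: {X1, X2, X3, X4, X5, X6} is a vertex cover of size 6 (every listed pair touches it), so no matching can be larger.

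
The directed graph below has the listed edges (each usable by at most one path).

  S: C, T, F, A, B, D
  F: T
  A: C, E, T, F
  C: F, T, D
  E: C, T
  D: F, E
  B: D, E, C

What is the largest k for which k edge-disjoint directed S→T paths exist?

5

Assign every edge capacity 1; by Menger, the answer equals the max flow.
Path S→T (+1); total 1.
Path S→A→T (+1); total 2.
Path S→C→T (+1); total 3.
Path S→F→T (+1); total 4.
Path S→B→E→T (+1); total 5.
No residual S→T path; max flow = 5.
Certifying cut of size 5: {C→T, E→T, F→T, S→A, S→T}.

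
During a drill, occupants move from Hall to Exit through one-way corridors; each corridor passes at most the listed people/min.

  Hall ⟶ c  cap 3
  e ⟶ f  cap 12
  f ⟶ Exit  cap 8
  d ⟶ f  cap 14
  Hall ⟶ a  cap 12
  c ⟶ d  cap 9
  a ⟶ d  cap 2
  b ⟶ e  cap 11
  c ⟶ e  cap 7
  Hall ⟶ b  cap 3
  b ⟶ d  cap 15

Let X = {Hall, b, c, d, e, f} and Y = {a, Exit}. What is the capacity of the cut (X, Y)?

20

Edges leaving {Hall, b, c, d, e, f}: Hall→a (12), f→Exit (8).
Cut capacity = 12 + 8 = 20.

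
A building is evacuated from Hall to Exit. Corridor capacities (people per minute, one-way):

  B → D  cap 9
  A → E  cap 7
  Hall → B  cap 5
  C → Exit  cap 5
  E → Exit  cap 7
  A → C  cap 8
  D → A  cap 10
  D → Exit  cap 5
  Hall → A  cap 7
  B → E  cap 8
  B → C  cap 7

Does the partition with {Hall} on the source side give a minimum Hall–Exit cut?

Given cut capacity: 7 + 5 = 12.
Augment Hall→A→C→Exit: bottleneck 5, flow now 5.
Augment Hall→A→E→Exit: bottleneck 2, flow now 7.
Augment Hall→B→D→Exit: bottleneck 5, flow now 12.
No augmenting path remains; maximum flow = 12.
Cut capacity 12 equals the max flow, so it is a minimum cut.

Yes — it is a minimum cut (capacity 12).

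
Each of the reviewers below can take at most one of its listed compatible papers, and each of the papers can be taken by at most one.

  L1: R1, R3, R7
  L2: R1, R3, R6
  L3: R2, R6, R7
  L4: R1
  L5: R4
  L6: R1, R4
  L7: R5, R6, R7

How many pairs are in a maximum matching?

Unit-capacity flow: source→left, listed edges, right→sink; max matching = max flow.
Augmenting path L1→R1 (+1); matched 1.
Augmenting path L2→R3 (+1); matched 2.
Augmenting path L3→R2 (+1); matched 3.
Augmenting path L5→R4 (+1); matched 4.
Augmenting path L7→R5 (+1); matched 5.
Augmenting path L4→R1→L1→R7 (+1); matched 6.
No augmenting path remains; maximum matching = 6.
König certificate: {L1, L2, L3, L7, R1, R4} is a vertex cover of size 6 (every listed pair touches it), so no matching can be larger.

6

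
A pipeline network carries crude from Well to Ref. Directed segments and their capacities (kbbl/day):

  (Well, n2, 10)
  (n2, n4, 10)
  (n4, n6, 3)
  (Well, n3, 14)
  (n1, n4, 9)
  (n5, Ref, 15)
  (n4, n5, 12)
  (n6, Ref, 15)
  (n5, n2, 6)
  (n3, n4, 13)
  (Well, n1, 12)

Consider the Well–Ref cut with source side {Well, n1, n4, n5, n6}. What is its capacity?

Edges leaving {Well, n1, n4, n5, n6}: Well→n2 (10), Well→n3 (14), n5→n2 (6), n5→Ref (15), n6→Ref (15).
Cut capacity = 10 + 14 + 6 + 15 + 15 = 60.

60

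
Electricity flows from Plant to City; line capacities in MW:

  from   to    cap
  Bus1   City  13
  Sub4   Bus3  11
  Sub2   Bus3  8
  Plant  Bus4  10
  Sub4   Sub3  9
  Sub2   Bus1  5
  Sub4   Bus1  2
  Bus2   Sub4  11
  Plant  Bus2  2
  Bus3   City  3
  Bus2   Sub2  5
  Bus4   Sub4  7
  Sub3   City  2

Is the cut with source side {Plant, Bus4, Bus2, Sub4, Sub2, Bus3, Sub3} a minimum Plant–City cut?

No — its capacity is 12, but the minimum cut has capacity 9.

Given cut capacity: 2 + 5 + 3 + 2 = 12.
Augment Plant→Bus4→Sub4→Bus3→City: bottleneck 3, flow now 3.
Augment Plant→Bus4→Sub4→Sub3→City: bottleneck 2, flow now 5.
Augment Plant→Bus4→Sub4→Bus1→City: bottleneck 2, flow now 7.
Augment Plant→Bus2→Sub2→Bus1→City: bottleneck 2, flow now 9.
No augmenting path remains; maximum flow = 9.
In the residual graph, reachable from Plant: {Plant, Bus4}.
Min-cut edges: Plant→Bus2 (2), Bus4→Sub4 (7); capacity 2 + 7 = 9.
Cut capacity 12 exceeds the max flow 9, so it is not minimum.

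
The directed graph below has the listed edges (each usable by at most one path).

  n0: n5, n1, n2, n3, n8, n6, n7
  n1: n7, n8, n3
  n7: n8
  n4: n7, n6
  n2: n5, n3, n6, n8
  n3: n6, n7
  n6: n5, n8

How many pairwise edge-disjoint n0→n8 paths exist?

5

Assign every edge capacity 1; by Menger, the answer equals the max flow.
Path n0→n8 (+1); total 1.
Path n0→n1→n8 (+1); total 2.
Path n0→n2→n8 (+1); total 3.
Path n0→n6→n8 (+1); total 4.
Path n0→n7→n8 (+1); total 5.
No residual n0→n8 path; max flow = 5.
Certifying cut of size 5: {n0→n1, n0→n2, n0→n8, n6→n8, n7→n8}.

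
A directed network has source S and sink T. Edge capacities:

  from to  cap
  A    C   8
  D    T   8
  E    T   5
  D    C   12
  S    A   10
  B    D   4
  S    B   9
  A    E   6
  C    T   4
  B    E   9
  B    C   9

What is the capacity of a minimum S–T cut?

Augment S→A→C→T: bottleneck 4, flow now 4.
Augment S→A→E→T: bottleneck 5, flow now 9.
Augment S→B→D→T: bottleneck 4, flow now 13.
No augmenting path remains; maximum flow = 13.
By max-flow min-cut, the minimum cut capacity equals the max flow.
In the residual graph, reachable from S: {S, A, B, C, E}.
Min-cut edges: B→D (4), C→T (4), E→T (5); capacity 4 + 4 + 5 = 13.

13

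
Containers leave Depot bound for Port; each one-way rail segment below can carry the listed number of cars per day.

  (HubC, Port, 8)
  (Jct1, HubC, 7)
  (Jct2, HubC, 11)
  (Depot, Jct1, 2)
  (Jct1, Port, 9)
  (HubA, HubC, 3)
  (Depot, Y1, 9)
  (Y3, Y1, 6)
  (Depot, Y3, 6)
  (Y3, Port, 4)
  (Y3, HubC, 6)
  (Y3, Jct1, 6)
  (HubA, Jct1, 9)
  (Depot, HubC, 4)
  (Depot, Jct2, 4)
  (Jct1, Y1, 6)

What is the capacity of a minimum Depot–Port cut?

16

Augment Depot→Y3→Port: bottleneck 4, flow now 4.
Augment Depot→Jct1→Port: bottleneck 2, flow now 6.
Augment Depot→HubC→Port: bottleneck 4, flow now 10.
Augment Depot→Y3→Jct1→Port: bottleneck 2, flow now 12.
Augment Depot→Jct2→HubC→Port: bottleneck 4, flow now 16.
No augmenting path remains; maximum flow = 16.
By max-flow min-cut, the minimum cut capacity equals the max flow.
In the residual graph, reachable from Depot: {Depot, Y1}.
Min-cut edges: Depot→Y3 (6), Depot→Jct1 (2), Depot→Jct2 (4), Depot→HubC (4); capacity 6 + 2 + 4 + 4 = 16.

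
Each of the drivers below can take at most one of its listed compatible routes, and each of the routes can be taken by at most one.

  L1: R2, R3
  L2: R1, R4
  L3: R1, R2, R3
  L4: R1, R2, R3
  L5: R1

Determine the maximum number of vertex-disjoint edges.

Unit-capacity flow: source→left, listed edges, right→sink; max matching = max flow.
Augmenting path L1→R2 (+1); matched 1.
Augmenting path L2→R1 (+1); matched 2.
Augmenting path L3→R3 (+1); matched 3.
Augmenting path L4→R1→L2→R4 (+1); matched 4.
No augmenting path remains; maximum matching = 4.
König certificate: {L2, R1, R2, R3} is a vertex cover of size 4 (every listed pair touches it), so no matching can be larger.

4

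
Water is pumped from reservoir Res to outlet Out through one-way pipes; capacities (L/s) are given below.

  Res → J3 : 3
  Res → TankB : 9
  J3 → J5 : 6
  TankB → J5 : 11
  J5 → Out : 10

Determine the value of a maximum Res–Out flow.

Augment Res→J3→J5→Out: bottleneck 3, flow now 3.
Augment Res→TankB→J5→Out: bottleneck 7, flow now 10.
No augmenting path remains; maximum flow = 10.
In the residual graph, reachable from Res: {Res, J3, TankB, J5}.
Min-cut edges: J5→Out (10); capacity 10 = 10.
This cut is saturated, so no flow can exceed 10.

10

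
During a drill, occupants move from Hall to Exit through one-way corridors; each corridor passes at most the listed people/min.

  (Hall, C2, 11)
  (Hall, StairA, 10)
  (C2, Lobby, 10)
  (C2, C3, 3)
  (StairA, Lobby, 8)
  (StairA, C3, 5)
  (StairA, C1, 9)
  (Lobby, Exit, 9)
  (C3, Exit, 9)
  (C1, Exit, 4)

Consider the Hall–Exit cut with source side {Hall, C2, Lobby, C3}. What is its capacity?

28

Edges leaving {Hall, C2, Lobby, C3}: Hall→StairA (10), Lobby→Exit (9), C3→Exit (9).
Cut capacity = 10 + 9 + 9 = 28.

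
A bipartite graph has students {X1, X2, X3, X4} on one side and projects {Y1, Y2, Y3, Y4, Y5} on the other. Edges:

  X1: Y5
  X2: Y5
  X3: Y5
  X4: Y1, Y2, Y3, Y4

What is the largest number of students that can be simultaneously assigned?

2

Unit-capacity flow: source→left, listed edges, right→sink; max matching = max flow.
Augmenting path X1→Y5 (+1); matched 1.
Augmenting path X4→Y1 (+1); matched 2.
No augmenting path remains; maximum matching = 2.
König certificate: {X4, Y5} is a vertex cover of size 2 (every listed pair touches it), so no matching can be larger.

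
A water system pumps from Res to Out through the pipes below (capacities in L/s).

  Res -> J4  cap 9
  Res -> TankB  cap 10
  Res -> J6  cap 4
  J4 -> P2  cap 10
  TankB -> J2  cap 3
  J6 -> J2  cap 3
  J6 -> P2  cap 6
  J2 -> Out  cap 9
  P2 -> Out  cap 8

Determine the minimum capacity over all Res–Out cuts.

Augment Res→J4→P2→Out: bottleneck 8, flow now 8.
Augment Res→TankB→J2→Out: bottleneck 3, flow now 11.
Augment Res→J6→J2→Out: bottleneck 3, flow now 14.
No augmenting path remains; maximum flow = 14.
By max-flow min-cut, the minimum cut capacity equals the max flow.
In the residual graph, reachable from Res: {Res, J4, TankB, J6, P2}.
Min-cut edges: TankB→J2 (3), J6→J2 (3), P2→Out (8); capacity 3 + 3 + 8 = 14.

14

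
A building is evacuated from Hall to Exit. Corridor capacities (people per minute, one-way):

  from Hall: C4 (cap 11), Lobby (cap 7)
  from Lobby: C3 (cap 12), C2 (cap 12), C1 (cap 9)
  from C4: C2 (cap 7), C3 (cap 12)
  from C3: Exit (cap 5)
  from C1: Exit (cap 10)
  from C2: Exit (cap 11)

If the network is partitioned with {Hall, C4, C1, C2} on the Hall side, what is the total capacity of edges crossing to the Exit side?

Edges leaving {Hall, C4, C1, C2}: Hall→Lobby (7), C4→C3 (12), C1→Exit (10), C2→Exit (11).
Cut capacity = 7 + 12 + 10 + 11 = 40.

40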